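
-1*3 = -3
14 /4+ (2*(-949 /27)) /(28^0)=-3607 /54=-66.80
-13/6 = -2.17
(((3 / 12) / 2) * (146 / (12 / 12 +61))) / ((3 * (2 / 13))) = 949 / 1488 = 0.64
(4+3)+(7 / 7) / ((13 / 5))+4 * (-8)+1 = -307 / 13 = -23.62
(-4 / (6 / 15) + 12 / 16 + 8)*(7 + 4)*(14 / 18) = -385 / 36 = -10.69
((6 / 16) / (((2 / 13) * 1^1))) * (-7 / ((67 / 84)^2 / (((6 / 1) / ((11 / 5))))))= -3611790 / 49379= -73.14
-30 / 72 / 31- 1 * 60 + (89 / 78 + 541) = 2331569 / 4836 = 482.13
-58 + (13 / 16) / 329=-305299 / 5264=-58.00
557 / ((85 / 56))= 31192 / 85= 366.96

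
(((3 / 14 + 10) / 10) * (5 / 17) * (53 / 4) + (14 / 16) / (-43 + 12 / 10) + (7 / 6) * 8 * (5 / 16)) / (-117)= -8208983 / 139675536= -0.06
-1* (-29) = 29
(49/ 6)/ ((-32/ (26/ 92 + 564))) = -1271893/ 8832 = -144.01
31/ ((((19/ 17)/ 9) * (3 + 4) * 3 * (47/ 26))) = 41106/ 6251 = 6.58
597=597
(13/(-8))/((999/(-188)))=611/1998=0.31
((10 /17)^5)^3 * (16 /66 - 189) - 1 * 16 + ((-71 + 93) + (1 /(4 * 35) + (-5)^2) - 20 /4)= 343056656908058896976329 /13224394497975348963660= 25.94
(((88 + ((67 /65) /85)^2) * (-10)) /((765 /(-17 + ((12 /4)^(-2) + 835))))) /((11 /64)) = -2531702863040896 /462371641875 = -5475.47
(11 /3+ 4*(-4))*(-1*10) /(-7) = -370 /21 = -17.62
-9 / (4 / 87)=-195.75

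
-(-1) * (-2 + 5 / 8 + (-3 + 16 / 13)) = -327 / 104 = -3.14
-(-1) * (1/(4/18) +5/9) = 5.06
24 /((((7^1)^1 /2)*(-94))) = -24 /329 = -0.07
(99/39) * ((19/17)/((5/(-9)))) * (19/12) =-35739/4420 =-8.09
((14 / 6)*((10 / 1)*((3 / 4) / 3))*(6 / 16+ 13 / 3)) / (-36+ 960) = 565 / 19008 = 0.03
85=85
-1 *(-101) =101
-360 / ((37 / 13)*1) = -4680 / 37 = -126.49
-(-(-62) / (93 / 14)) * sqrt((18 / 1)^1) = -28 * sqrt(2) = -39.60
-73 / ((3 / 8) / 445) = -259880 / 3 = -86626.67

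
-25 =-25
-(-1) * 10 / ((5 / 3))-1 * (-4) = 10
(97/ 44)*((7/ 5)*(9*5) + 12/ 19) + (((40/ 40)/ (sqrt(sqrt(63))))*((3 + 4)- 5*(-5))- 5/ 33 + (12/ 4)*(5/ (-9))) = 149.82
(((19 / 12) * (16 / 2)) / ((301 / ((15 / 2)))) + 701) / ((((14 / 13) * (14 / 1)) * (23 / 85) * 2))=29157635 / 339227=85.95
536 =536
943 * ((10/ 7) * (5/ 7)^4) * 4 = 23575000/ 16807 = 1402.69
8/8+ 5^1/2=7/2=3.50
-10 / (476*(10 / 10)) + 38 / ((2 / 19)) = 85913 / 238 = 360.98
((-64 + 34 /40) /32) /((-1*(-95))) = -1263 /60800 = -0.02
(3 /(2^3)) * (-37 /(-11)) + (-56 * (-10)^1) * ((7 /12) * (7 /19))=610007 /5016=121.61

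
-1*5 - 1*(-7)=2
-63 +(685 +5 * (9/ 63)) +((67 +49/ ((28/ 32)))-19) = 726.71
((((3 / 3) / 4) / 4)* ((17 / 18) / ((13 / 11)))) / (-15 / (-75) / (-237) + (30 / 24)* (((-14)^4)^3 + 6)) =73865 / 104804366416983275952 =0.00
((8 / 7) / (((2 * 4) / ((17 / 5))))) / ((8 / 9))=153 / 280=0.55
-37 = -37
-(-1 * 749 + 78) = 671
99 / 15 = 33 / 5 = 6.60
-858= -858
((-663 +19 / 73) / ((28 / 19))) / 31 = -229805 / 15841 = -14.51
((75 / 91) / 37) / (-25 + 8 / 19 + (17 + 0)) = -475 / 161616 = -0.00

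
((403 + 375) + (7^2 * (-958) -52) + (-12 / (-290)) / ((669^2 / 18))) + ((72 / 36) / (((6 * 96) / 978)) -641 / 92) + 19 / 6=-122637053149669 / 2653539440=-46216.40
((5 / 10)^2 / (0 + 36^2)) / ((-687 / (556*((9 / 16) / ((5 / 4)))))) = -139 / 1978560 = -0.00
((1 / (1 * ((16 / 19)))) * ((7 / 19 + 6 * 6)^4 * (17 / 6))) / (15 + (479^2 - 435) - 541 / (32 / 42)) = 25.78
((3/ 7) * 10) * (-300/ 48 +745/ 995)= -65685/ 2786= -23.58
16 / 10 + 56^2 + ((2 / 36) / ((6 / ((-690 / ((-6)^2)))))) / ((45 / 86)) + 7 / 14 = 45748553 / 14580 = 3137.76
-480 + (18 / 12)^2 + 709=231.25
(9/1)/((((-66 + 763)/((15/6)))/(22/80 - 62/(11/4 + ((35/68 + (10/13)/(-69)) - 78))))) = 906397443/25422288784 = 0.04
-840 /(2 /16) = -6720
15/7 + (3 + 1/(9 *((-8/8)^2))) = 5.25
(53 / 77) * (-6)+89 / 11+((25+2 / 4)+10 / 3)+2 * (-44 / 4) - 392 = -176117 / 462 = -381.21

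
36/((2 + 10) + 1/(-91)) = 3276/1091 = 3.00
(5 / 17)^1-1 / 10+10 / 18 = 1147 / 1530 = 0.75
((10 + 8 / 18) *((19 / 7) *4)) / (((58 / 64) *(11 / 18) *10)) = 228608 / 11165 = 20.48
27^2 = 729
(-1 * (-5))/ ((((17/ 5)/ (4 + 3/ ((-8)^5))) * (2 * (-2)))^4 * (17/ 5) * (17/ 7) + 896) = 32278846743203307528859375/ 12908522262854118918615784064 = 0.00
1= 1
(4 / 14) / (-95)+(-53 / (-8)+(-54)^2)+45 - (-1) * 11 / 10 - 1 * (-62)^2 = -4656479 / 5320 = -875.28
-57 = -57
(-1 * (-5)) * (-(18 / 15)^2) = -36 / 5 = -7.20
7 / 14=1 / 2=0.50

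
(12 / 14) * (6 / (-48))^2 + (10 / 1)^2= 22403 / 224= 100.01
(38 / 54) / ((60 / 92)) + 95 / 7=41534 / 2835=14.65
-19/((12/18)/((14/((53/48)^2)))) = -327.27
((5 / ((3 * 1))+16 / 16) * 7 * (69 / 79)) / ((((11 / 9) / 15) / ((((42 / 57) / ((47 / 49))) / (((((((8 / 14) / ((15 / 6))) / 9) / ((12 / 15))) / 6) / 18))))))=405796275360 / 776017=522921.89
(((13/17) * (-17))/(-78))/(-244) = -1/1464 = -0.00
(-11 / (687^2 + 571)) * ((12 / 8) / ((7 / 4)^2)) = -66 / 5788615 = -0.00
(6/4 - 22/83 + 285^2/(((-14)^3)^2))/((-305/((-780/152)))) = 30362245485/1448637549184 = 0.02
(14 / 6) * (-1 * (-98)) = 686 / 3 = 228.67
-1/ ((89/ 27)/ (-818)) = 22086/ 89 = 248.16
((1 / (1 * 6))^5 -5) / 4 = -1.25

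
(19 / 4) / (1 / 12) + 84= 141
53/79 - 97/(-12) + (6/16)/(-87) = 481105/54984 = 8.75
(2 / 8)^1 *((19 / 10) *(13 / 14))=247 / 560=0.44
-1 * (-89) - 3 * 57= -82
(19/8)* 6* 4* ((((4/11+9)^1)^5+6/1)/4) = 660841301793/644204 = 1025826.14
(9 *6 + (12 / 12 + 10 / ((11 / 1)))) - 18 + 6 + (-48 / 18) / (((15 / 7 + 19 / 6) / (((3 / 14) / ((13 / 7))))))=1398369 / 31889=43.85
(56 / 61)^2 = 0.84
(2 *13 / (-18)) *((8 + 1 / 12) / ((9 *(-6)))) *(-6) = -1261 / 972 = -1.30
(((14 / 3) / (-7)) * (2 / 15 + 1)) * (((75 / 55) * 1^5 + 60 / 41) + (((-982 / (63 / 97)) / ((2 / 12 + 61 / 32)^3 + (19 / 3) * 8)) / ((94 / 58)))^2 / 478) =-1226934819446229770128299694 / 486180759606374528987529315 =-2.52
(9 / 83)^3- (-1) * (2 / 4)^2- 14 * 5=-159525657 / 2287148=-69.75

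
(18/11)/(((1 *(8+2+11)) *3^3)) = 2/693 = 0.00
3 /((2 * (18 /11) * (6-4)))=0.46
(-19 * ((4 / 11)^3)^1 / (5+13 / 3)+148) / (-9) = -1378004 / 83853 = -16.43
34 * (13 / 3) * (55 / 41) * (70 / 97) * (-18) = -2567.31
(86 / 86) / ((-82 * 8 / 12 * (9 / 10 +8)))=-15 / 7298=-0.00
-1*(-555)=555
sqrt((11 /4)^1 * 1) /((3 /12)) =2 * sqrt(11) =6.63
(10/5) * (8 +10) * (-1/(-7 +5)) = 18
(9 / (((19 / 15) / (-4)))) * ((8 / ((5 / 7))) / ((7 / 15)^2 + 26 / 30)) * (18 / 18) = -340200 / 1159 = -293.53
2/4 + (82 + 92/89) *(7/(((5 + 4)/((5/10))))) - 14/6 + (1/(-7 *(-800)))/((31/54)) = 30.46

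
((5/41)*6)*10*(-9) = -2700/41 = -65.85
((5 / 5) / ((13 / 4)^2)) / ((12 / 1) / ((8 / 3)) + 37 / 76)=1216 / 64051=0.02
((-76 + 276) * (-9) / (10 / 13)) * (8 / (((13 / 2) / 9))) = -25920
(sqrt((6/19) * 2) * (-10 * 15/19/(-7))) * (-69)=-20700 * sqrt(57)/2527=-61.84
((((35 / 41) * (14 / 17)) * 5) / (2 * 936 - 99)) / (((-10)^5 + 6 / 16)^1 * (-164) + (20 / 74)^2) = 6708100 / 55490313556900953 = 0.00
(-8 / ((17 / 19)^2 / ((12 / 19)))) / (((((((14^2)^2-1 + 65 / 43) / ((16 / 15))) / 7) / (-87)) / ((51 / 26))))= 191060352 / 912680275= 0.21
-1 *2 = -2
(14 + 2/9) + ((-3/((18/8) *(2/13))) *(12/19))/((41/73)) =31384/7011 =4.48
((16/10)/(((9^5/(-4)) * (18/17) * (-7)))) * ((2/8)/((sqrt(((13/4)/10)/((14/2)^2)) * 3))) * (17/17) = 136 * sqrt(130)/103630995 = 0.00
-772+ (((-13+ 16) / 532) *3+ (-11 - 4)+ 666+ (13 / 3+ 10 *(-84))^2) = 3343066801 / 4788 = 698217.79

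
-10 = -10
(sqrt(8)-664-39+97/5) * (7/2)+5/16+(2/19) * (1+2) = -3635797/1520+7 * sqrt(2) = -2382.07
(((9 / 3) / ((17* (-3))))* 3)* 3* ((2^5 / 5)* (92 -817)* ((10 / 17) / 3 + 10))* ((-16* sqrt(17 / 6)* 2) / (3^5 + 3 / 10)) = -386048000* sqrt(102) / 703137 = -5545.00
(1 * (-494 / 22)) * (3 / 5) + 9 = -246 / 55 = -4.47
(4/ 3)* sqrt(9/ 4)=2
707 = 707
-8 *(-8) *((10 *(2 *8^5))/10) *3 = 12582912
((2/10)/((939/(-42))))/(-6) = 7/4695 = 0.00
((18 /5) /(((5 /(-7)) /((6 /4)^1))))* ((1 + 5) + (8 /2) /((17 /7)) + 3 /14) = -50517 /850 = -59.43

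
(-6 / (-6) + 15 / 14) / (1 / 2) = 29 / 7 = 4.14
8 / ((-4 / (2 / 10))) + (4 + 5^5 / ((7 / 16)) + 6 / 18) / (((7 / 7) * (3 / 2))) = 1500784 / 315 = 4764.39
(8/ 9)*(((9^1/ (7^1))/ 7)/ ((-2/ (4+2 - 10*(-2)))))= -104/ 49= -2.12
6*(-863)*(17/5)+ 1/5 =-17605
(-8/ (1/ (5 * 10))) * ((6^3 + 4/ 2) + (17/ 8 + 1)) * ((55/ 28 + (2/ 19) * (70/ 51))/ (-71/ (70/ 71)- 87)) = 12651666875/ 10785939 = 1172.98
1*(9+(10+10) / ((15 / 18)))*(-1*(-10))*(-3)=-990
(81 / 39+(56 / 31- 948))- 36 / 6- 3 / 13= -950.35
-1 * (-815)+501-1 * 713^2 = -507053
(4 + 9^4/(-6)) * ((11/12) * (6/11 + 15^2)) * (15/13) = -27030495/104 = -259908.61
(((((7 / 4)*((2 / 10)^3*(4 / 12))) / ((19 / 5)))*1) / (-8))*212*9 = -1113 / 3800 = -0.29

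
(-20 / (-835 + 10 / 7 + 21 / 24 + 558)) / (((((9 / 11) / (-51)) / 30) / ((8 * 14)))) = -234572800 / 15383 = -15248.83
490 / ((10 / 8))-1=391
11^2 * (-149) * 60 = -1081740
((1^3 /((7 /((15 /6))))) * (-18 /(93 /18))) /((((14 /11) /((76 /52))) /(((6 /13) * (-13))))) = 169290 /19747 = 8.57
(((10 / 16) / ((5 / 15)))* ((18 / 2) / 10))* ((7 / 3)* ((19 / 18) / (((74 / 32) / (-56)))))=-3724 / 37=-100.65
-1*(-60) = 60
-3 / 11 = -0.27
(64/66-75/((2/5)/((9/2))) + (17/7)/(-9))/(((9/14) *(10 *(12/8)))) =-467387/5346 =-87.43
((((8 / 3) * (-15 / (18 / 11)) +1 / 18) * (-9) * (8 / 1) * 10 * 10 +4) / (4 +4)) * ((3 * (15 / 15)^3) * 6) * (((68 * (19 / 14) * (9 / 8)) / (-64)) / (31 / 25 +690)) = -2610413325 / 2815232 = -927.25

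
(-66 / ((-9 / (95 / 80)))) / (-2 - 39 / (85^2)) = -1510025 / 347736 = -4.34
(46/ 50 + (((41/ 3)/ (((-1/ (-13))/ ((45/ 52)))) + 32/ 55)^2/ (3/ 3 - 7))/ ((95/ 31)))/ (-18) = 1879558501/ 26136000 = 71.91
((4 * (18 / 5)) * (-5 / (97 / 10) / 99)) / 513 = -80 / 547371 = -0.00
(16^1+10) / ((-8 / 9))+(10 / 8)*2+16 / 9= -899 / 36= -24.97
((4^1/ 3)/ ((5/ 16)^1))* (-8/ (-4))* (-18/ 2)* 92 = -35328/ 5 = -7065.60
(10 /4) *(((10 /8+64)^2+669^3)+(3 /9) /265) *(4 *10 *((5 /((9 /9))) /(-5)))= -19043275233455 /636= -29942256656.38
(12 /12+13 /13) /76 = 0.03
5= 5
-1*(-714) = 714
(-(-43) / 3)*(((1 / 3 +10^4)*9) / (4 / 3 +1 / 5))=841332.39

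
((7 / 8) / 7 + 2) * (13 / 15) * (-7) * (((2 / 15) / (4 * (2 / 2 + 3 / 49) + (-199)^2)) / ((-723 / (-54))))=-75803 / 23384916850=-0.00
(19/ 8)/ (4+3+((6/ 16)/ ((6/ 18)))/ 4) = 76/ 233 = 0.33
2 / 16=1 / 8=0.12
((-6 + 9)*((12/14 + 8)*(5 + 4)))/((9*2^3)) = 93/28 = 3.32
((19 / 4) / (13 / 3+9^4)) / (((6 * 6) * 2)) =19 / 1890816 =0.00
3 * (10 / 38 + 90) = 5145 / 19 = 270.79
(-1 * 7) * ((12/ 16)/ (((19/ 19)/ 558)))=-5859/ 2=-2929.50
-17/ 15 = -1.13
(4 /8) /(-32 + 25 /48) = -24 /1511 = -0.02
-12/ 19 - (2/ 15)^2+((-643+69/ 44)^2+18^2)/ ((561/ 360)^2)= 3067080564620276/ 18088589475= 169558.86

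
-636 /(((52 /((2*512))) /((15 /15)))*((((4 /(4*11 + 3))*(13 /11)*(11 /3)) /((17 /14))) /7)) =-48783744 /169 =-288661.21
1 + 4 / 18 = 11 / 9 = 1.22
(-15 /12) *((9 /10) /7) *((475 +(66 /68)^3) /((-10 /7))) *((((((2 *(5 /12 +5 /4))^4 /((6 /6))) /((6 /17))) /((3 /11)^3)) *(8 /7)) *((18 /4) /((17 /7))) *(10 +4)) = 21784703103625 /795906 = 27370949.71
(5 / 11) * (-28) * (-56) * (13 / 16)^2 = 41405 / 88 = 470.51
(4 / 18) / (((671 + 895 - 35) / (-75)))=-50 / 4593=-0.01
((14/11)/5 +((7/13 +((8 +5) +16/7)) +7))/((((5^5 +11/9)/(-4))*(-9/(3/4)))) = 346527/140820680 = 0.00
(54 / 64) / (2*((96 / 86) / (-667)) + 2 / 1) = 774387 / 1832512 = 0.42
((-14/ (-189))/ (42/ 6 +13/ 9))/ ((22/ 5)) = 5/ 2508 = 0.00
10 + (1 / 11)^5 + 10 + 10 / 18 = 29794444 / 1449459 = 20.56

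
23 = 23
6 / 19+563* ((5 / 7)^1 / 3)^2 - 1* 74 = -349975 / 8379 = -41.77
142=142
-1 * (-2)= 2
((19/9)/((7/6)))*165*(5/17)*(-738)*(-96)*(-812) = -5051879152.94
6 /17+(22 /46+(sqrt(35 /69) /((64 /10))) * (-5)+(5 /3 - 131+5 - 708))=-975352 /1173 - 25 * sqrt(2415) /2208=-832.06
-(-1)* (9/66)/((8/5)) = 15/176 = 0.09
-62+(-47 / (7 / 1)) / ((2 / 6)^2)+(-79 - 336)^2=1204718 / 7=172102.57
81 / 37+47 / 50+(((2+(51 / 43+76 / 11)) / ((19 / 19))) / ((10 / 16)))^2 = 109278927181 / 413898650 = 264.02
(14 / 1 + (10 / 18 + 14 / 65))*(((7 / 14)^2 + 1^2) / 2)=8641 / 936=9.23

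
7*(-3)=-21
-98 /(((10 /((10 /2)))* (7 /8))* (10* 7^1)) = -4 /5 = -0.80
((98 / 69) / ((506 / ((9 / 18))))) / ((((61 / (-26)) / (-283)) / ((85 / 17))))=901355 / 1064877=0.85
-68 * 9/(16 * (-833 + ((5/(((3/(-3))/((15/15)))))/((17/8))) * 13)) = 2601/58724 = 0.04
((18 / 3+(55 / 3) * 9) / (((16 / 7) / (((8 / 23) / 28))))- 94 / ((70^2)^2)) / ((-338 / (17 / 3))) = -2181149249 / 139990305000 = -0.02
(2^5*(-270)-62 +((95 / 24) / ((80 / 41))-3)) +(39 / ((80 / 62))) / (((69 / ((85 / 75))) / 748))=-613207769 / 73600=-8331.63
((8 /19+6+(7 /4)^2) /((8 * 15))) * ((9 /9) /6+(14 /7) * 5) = 58621 /72960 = 0.80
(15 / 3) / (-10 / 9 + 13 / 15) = -20.45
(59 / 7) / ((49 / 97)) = 5723 / 343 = 16.69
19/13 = 1.46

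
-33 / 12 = -11 / 4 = -2.75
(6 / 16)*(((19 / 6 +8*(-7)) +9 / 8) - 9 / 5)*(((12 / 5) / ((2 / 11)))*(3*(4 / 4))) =-635679 / 800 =-794.60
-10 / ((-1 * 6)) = 5 / 3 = 1.67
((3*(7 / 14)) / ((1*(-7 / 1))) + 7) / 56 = 95 / 784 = 0.12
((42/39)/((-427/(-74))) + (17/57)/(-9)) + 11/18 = 622097/813618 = 0.76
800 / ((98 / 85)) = 34000 / 49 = 693.88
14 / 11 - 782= -8588 / 11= -780.73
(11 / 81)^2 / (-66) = -11 / 39366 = -0.00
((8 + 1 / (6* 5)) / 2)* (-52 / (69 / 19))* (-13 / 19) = 40729 / 1035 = 39.35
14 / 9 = 1.56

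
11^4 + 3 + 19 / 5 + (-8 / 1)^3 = 70679 / 5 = 14135.80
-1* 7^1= -7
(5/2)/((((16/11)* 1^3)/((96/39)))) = 55/13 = 4.23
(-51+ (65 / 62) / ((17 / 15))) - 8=-61211 / 1054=-58.07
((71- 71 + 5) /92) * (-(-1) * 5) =25 /92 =0.27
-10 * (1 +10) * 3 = -330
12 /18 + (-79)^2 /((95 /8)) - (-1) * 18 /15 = 150316 /285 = 527.42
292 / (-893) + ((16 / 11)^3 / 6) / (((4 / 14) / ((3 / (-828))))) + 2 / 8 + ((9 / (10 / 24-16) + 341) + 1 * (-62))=4656748521077 / 16730494308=278.34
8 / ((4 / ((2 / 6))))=2 / 3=0.67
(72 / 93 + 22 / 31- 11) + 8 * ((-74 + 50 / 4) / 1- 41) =-25715 / 31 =-829.52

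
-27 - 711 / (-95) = -1854 / 95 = -19.52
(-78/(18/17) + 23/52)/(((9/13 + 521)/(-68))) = 194191/20346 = 9.54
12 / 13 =0.92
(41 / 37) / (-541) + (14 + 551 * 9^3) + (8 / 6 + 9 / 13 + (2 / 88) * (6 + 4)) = 6898949631781 / 17174586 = 401695.25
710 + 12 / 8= 1423 / 2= 711.50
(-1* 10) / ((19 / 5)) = -50 / 19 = -2.63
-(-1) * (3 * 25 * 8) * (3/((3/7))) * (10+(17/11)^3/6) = 59341100/1331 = 44583.85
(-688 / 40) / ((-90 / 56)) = 2408 / 225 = 10.70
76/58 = 38/29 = 1.31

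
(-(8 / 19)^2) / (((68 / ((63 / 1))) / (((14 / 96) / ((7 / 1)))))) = -21 / 6137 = -0.00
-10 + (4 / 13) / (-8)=-261 / 26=-10.04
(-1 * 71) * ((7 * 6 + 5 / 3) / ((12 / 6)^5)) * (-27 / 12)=27903 / 128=217.99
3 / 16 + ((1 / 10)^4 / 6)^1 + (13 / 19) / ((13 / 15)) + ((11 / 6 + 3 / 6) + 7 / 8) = 1590423 / 380000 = 4.19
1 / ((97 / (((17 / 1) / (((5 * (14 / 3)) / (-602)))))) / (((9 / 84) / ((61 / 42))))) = -19737 / 59170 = -0.33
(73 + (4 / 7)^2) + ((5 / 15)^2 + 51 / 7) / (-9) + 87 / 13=4086326 / 51597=79.20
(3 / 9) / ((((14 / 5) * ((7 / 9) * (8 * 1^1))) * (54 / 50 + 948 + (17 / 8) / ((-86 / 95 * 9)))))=145125 / 7196983241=0.00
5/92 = 0.05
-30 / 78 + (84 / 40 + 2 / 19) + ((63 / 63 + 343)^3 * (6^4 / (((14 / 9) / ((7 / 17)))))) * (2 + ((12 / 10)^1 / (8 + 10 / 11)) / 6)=58111682647840977 / 2057510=28243693905.66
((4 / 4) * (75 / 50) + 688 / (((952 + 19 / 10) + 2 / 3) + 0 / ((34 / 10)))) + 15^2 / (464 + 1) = 4802031 / 1775494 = 2.70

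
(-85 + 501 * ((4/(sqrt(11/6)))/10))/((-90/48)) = 136/3 - 2672 * sqrt(66)/275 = -33.60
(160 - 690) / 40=-53 / 4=-13.25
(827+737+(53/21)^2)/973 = 692533/429093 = 1.61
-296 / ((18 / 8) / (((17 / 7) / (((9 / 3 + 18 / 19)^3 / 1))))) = -138057952 / 26578125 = -5.19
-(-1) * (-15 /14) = -15 /14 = -1.07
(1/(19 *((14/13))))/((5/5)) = 13/266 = 0.05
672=672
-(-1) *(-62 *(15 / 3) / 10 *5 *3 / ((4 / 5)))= -2325 / 4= -581.25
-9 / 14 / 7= -9 / 98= -0.09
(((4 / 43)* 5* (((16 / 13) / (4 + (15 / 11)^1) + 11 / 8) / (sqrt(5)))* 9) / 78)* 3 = 88605* sqrt(5) / 1715012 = 0.12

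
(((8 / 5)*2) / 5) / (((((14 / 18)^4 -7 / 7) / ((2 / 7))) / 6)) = -19683 / 11375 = -1.73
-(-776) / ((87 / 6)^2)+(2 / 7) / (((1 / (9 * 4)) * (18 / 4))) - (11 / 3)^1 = 40795 / 17661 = 2.31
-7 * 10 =-70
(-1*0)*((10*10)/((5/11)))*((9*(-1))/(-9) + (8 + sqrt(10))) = 0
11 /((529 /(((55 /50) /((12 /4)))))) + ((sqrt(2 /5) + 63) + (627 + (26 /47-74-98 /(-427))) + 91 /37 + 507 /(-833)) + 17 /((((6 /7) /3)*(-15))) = sqrt(10) /5 + 86197867771427 /140233361709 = 615.31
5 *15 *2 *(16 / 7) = 2400 / 7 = 342.86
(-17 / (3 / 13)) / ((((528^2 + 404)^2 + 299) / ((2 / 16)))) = -17 / 143900196264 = -0.00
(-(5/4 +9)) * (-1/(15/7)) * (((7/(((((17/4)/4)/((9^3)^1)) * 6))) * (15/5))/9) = 108486/85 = 1276.31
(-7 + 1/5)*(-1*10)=68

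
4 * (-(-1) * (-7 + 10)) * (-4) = -48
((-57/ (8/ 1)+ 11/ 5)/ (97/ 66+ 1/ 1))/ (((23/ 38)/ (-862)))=2840.05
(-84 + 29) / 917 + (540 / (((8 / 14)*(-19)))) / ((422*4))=-2630525 / 29410024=-0.09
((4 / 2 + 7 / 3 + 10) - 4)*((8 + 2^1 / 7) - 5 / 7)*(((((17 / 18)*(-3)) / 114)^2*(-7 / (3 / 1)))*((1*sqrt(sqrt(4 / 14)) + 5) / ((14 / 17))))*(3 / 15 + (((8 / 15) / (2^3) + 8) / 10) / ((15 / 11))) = -14376337079 / 26527435200 - 14376337079*2^(1 / 4)*7^(3 / 4) / 928460232000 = -0.62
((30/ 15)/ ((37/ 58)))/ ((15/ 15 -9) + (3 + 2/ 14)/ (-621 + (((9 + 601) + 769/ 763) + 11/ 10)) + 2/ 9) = -35416134/ 91854535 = -0.39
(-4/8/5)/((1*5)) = -1/50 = -0.02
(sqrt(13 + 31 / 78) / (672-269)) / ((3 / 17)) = 17 * sqrt(81510) / 94302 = 0.05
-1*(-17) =17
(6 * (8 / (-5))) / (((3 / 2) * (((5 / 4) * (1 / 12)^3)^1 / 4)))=-884736 / 25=-35389.44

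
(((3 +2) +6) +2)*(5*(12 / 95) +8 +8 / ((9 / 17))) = 52780 / 171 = 308.65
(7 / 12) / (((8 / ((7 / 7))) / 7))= 49 / 96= 0.51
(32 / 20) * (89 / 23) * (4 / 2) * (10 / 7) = 2848 / 161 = 17.69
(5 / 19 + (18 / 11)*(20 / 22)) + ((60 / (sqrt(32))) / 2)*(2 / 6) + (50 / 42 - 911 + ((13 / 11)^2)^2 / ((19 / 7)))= -5300461982 / 5841759 + 5*sqrt(2) / 4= -905.57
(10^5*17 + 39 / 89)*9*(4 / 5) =12240003.16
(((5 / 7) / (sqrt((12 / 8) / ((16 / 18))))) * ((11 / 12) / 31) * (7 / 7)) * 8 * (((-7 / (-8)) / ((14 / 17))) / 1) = 935 * sqrt(3) / 11718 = 0.14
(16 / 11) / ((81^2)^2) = 16 / 473513931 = 0.00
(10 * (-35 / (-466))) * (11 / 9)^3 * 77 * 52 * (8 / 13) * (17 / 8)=1219595300 / 169857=7180.13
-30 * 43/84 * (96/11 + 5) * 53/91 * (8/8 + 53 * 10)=-913662495/14014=-65196.41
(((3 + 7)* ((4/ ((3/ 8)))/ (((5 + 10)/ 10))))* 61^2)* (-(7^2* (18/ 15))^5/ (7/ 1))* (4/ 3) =-22141369463980032/ 625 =-35426191142368.05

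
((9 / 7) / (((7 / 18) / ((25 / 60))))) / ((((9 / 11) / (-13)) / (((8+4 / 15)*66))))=-585156 / 49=-11941.96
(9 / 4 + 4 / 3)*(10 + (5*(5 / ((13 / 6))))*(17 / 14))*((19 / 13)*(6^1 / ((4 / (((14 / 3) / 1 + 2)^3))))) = 1785145000 / 31941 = 55888.83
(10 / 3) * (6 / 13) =20 / 13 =1.54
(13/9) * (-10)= -130/9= -14.44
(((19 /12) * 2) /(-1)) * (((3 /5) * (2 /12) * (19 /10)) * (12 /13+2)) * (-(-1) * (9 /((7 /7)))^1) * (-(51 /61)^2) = 53520777 /4837300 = 11.06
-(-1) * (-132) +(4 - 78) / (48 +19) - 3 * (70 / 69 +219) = -1222241 / 1541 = -793.15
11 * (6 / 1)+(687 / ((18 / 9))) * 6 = 2127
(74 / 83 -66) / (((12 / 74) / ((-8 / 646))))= 399896 / 80427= 4.97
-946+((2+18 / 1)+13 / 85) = -78697 / 85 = -925.85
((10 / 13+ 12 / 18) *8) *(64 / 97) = 7.58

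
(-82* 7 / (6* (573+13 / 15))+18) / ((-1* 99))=-153509 / 852192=-0.18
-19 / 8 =-2.38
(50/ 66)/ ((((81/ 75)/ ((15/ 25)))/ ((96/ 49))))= 4000/ 4851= 0.82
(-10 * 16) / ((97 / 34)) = -5440 / 97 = -56.08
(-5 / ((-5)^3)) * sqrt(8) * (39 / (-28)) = -39 * sqrt(2) / 350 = -0.16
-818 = -818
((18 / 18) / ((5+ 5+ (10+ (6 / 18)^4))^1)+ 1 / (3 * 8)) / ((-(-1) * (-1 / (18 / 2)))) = -10695 / 12968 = -0.82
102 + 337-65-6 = 368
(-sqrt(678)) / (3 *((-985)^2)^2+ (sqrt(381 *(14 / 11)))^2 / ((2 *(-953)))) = -10483 *sqrt(678) / 29604093180602958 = -0.00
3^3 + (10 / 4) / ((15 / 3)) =27.50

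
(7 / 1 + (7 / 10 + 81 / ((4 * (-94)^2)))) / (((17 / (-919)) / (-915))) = 228913955373 / 600848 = 380984.80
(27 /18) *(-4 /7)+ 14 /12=0.31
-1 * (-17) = 17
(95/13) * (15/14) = 1425/182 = 7.83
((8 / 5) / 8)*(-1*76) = -76 / 5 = -15.20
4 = 4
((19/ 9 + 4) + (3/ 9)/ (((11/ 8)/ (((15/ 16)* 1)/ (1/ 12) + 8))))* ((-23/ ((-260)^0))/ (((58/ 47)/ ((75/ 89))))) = -2621425/ 15486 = -169.28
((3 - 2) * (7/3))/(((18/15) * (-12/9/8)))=-35/3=-11.67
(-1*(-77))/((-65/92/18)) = -127512/65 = -1961.72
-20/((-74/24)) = 240/37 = 6.49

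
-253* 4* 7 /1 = -7084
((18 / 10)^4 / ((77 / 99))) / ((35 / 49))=59049 / 3125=18.90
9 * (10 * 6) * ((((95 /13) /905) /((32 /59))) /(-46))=-0.17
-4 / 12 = -1 / 3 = -0.33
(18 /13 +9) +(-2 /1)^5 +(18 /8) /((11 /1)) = -12247 /572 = -21.41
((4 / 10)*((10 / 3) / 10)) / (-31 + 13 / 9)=-3 / 665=-0.00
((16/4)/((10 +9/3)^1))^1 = 0.31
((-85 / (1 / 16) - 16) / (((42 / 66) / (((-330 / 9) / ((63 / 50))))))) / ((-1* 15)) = -16649600 / 3969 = -4194.91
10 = 10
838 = 838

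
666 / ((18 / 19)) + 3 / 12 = 2813 / 4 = 703.25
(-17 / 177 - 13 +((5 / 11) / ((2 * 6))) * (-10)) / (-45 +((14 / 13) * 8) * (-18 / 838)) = 285809537 / 958402962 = 0.30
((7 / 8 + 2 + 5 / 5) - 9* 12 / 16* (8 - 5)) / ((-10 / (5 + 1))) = 393 / 40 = 9.82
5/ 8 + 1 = 13/ 8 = 1.62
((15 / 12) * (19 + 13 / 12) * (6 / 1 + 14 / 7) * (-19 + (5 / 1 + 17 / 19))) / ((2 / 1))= -100015 / 76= -1315.99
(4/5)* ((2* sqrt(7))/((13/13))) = 8* sqrt(7)/5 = 4.23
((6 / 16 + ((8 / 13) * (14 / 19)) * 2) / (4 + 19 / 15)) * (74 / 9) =468605 / 234156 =2.00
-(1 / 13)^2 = -1 / 169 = -0.01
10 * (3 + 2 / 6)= 100 / 3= 33.33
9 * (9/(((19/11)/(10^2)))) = 89100/19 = 4689.47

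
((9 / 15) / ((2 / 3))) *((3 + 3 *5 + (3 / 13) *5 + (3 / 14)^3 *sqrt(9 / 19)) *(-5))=-2241 / 26 - 729 *sqrt(19) / 104272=-86.22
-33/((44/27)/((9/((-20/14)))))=127.58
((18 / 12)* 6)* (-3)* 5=-135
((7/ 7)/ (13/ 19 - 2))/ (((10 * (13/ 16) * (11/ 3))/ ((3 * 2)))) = -2736/ 17875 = -0.15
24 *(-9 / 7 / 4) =-54 / 7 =-7.71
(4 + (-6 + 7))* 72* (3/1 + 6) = 3240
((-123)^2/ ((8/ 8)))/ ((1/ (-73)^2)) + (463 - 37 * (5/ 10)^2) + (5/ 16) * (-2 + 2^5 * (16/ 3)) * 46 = 241875958/ 3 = 80625319.33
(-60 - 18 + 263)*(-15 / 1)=-2775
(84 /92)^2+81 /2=43731 /1058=41.33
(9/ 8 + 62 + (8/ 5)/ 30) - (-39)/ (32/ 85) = 400253/ 2400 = 166.77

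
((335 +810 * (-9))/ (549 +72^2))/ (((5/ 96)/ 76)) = -260224/ 147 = -1770.23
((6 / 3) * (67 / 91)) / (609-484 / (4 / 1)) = 67 / 22204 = 0.00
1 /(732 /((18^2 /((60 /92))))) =207 /305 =0.68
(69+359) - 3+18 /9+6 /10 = 2138 /5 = 427.60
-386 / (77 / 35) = -1930 / 11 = -175.45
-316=-316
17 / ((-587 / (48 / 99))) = -272 / 19371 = -0.01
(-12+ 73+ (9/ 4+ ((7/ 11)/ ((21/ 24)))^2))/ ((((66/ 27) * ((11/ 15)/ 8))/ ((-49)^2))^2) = 12972820506830100/ 1771561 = 7322818975.37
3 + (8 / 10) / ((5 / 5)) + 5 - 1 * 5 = 19 / 5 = 3.80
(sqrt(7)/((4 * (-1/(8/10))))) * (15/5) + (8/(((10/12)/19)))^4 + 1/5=691798081661/625 - 3 * sqrt(7)/5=1106876929.07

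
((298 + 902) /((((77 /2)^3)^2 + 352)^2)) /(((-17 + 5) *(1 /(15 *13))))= -0.00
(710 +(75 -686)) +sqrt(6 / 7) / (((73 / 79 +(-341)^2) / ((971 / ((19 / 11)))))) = 843799 * sqrt(42) / 1221774176 +99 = 99.00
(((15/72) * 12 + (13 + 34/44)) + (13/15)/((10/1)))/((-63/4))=-53986/51975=-1.04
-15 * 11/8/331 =-0.06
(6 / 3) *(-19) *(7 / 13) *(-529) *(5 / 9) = 703570 / 117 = 6013.42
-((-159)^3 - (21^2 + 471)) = 4020591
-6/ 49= -0.12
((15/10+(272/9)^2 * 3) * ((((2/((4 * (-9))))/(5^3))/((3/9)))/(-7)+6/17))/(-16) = -4666060333/77112000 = -60.51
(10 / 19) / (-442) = -5 / 4199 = -0.00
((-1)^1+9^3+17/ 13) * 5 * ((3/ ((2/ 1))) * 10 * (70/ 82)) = 24887625/ 533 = 46693.48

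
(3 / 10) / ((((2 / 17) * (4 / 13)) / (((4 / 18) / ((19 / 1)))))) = 221 / 2280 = 0.10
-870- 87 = -957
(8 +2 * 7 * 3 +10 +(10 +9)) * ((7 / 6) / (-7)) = -79 / 6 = -13.17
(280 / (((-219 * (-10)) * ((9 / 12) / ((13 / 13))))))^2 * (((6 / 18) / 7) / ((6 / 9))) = 896 / 431649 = 0.00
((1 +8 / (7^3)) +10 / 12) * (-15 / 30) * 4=-3821 / 1029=-3.71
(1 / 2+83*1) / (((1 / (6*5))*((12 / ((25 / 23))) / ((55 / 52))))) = 239.99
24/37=0.65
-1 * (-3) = 3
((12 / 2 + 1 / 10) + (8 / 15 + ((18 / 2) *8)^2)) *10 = 155719 / 3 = 51906.33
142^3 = 2863288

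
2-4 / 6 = 4 / 3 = 1.33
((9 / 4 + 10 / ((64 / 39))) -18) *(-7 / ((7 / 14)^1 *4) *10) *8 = 10815 / 4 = 2703.75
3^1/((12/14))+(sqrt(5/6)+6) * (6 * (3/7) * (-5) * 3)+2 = -3163/14 - 45 * sqrt(30)/7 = -261.14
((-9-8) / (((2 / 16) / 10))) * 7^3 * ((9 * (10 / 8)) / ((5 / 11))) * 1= -11545380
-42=-42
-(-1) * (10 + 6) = 16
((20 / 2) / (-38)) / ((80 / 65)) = -0.21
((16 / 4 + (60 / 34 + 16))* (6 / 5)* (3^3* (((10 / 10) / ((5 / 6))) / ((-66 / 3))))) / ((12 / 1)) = -2997 / 935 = -3.21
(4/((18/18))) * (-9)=-36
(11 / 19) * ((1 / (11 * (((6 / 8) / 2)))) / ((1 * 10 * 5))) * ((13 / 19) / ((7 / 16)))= 832 / 189525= 0.00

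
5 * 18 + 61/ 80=7261/ 80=90.76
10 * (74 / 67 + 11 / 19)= 21430 / 1273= 16.83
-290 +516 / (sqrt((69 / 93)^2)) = 9326 / 23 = 405.48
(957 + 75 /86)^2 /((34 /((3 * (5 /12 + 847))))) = 69006530241801 /1005856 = 68604780.65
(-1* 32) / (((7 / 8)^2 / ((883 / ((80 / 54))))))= -6103296 / 245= -24911.41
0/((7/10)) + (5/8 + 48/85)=809/680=1.19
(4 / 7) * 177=708 / 7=101.14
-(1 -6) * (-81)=-405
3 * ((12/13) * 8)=288/13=22.15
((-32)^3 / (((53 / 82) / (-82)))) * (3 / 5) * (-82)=-54201679872 / 265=-204534641.03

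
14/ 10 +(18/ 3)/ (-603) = 1397/ 1005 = 1.39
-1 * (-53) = 53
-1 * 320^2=-102400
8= 8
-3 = -3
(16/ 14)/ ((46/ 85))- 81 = -12701/ 161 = -78.89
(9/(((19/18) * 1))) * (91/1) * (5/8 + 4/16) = 51597/76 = 678.91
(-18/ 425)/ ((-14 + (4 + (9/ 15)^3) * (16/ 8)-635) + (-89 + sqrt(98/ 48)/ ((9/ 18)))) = 0.00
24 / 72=1 / 3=0.33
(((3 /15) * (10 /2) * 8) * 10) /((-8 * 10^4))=-1 /1000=-0.00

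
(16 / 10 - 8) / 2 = -16 / 5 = -3.20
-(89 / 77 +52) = -4093 / 77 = -53.16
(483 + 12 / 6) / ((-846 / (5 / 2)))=-2425 / 1692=-1.43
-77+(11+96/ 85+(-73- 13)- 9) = -13589/ 85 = -159.87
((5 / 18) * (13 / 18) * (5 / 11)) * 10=1625 / 1782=0.91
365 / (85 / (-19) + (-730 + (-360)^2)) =1387 / 489689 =0.00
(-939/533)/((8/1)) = -939/4264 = -0.22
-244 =-244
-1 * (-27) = 27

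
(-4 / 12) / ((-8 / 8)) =1 / 3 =0.33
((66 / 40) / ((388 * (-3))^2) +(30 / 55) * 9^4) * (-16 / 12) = -355578906361 / 74519280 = -4771.64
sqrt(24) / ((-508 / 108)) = -54 * sqrt(6) / 127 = -1.04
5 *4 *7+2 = 142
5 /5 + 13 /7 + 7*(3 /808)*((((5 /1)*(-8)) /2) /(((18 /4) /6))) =1530 /707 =2.16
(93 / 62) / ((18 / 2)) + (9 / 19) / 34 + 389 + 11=387775 / 969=400.18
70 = 70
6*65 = 390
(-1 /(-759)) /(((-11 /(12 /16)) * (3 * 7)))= -1 /233772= -0.00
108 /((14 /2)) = 108 /7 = 15.43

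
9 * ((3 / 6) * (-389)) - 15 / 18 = -5254 / 3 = -1751.33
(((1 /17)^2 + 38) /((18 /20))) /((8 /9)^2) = 494235 /9248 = 53.44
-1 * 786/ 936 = -131/ 156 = -0.84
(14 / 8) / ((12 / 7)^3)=2401 / 6912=0.35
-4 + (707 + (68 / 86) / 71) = 2146293 / 3053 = 703.01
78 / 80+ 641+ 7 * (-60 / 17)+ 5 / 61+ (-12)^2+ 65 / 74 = 1169839291 / 1534760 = 762.23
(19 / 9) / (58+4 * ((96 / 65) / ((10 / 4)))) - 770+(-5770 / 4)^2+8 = 734513558087 / 353124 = 2080044.28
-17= -17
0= 0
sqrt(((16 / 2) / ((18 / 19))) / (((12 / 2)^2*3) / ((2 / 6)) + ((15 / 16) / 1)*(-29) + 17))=8*sqrt(95399) / 15063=0.16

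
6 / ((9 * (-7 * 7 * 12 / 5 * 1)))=-5 / 882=-0.01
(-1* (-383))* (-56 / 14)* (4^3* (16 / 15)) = -1568768 / 15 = -104584.53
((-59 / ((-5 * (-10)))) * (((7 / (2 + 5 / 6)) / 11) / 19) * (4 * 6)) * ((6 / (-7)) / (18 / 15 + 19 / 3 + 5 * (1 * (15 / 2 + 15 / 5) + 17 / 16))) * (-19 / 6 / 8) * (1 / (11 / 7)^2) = -1248912 / 1774296205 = -0.00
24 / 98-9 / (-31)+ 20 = 31193 / 1519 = 20.54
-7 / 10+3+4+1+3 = 103 / 10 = 10.30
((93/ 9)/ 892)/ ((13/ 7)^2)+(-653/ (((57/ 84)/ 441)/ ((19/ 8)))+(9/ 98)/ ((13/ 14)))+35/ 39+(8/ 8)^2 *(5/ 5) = -1063576058047/ 1055236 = -1007903.50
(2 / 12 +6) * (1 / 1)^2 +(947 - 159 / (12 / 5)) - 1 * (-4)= 10691 / 12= 890.92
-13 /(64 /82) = -533 /32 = -16.66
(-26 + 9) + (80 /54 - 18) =-905 /27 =-33.52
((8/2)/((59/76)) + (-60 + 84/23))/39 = -1.31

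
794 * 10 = 7940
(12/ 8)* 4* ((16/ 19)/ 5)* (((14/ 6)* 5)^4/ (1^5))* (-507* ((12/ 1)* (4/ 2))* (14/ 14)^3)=-227800140.35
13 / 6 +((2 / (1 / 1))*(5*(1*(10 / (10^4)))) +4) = 1853 / 300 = 6.18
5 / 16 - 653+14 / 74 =-386279 / 592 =-652.50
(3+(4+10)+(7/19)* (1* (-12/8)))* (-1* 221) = -138125/38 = -3634.87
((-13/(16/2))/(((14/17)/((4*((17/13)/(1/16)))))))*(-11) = 12716/7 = 1816.57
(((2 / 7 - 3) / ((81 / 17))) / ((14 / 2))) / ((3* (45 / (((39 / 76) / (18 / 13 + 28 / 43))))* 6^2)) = -123539 / 29268358560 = -0.00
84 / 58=42 / 29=1.45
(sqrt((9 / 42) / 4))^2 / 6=1 / 112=0.01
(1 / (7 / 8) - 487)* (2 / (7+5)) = -80.98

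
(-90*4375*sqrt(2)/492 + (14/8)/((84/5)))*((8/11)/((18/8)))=10/297 - 350000*sqrt(2)/1353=-365.80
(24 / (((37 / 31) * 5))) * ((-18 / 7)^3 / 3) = -1446336 / 63455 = -22.79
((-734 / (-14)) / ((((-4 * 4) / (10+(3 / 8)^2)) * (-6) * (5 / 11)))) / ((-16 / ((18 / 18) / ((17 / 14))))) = -2620013 / 4177920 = -0.63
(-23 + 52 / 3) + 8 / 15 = -77 / 15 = -5.13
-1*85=-85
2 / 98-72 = -3527 / 49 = -71.98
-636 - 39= -675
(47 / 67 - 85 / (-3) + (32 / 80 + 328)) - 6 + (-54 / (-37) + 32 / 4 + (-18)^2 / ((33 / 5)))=167698294 / 409035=409.99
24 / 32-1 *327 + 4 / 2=-1297 / 4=-324.25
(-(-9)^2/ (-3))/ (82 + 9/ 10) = 270/ 829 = 0.33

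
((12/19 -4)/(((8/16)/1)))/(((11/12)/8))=-12288/209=-58.79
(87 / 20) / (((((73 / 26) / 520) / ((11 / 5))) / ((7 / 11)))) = 1127.90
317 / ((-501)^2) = 317 / 251001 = 0.00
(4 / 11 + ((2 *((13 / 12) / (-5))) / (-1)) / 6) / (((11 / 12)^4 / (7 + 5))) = 5965056 / 805255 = 7.41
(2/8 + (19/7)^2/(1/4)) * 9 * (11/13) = 576675/2548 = 226.32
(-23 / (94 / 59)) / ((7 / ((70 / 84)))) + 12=40591 / 3948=10.28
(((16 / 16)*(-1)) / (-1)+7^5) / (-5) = -16808 / 5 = -3361.60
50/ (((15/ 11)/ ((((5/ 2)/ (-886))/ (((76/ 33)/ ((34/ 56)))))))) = -51425/ 1885408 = -0.03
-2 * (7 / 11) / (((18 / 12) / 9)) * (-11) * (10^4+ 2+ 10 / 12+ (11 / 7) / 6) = 840260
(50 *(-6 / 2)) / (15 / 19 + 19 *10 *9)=-190 / 2167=-0.09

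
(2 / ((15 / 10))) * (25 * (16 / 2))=800 / 3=266.67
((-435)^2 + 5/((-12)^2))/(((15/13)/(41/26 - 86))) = -11962049795/864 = -13844965.04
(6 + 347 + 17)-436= -66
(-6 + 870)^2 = 746496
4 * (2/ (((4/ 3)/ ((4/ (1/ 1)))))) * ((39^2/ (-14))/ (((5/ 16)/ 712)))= -207926784/ 35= -5940765.26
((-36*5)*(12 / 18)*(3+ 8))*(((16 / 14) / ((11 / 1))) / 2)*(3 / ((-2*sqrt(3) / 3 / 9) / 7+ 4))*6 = -14696640 / 47627- 38880*sqrt(3) / 47627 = -309.99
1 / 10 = 0.10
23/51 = 0.45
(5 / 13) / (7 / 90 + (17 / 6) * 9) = 225 / 14963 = 0.02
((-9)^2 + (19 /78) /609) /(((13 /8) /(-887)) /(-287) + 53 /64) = 4477715677664 /45779241573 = 97.81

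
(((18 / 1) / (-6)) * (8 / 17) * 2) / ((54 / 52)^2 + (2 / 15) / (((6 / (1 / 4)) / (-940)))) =292032 / 428587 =0.68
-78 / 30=-13 / 5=-2.60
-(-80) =80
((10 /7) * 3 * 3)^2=8100 /49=165.31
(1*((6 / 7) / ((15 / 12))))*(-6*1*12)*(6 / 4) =-2592 / 35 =-74.06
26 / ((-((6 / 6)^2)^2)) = -26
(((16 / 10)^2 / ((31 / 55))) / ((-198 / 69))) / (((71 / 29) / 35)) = -149408 / 6603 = -22.63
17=17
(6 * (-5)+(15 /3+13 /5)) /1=-112 /5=-22.40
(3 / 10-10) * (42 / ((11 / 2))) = -74.07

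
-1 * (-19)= 19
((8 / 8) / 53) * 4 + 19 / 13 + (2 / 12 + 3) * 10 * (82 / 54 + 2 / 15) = 3005072 / 55809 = 53.85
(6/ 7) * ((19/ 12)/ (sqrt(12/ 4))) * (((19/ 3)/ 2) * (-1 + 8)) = 361 * sqrt(3)/ 36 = 17.37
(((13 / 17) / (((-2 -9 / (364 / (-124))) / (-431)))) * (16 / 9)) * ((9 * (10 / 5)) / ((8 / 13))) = -26513396 / 1649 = -16078.47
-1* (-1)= 1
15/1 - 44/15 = 181/15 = 12.07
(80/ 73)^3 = 512000/ 389017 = 1.32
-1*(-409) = 409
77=77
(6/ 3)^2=4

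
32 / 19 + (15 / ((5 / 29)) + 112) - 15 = 3528 / 19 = 185.68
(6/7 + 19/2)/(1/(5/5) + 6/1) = 145/98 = 1.48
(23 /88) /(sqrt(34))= 23* sqrt(34) /2992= 0.04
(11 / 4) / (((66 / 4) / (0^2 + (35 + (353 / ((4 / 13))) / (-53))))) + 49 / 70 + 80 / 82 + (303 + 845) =300369767 / 260760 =1151.90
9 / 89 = 0.10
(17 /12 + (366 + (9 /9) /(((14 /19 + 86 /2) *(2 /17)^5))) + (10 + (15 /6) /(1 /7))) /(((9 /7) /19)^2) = 73662709547 /239328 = 307789.77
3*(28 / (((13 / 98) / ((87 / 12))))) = 59682 / 13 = 4590.92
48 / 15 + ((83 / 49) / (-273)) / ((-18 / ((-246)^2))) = 1609262 / 66885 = 24.06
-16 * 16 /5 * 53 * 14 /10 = -94976 /25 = -3799.04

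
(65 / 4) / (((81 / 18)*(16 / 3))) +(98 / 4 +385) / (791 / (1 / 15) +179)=205543 / 289056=0.71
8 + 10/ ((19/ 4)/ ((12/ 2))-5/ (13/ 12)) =6424/ 1193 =5.38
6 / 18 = 1 / 3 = 0.33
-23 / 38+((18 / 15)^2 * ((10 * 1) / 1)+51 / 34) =1453 / 95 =15.29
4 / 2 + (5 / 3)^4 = 9.72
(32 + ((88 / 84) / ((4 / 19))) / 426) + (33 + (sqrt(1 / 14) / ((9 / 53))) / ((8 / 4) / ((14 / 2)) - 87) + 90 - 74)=1449461 / 17892 - 53 *sqrt(14) / 10926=80.99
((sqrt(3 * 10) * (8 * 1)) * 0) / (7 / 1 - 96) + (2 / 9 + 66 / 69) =244 / 207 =1.18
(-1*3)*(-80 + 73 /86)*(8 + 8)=163368 /43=3799.26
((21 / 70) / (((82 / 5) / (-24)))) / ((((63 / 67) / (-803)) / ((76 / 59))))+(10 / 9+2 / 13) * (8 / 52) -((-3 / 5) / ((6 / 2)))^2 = 311058568907 / 643877325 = 483.10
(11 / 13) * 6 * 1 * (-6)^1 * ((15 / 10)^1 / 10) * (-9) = 2673 / 65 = 41.12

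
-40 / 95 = -8 / 19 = -0.42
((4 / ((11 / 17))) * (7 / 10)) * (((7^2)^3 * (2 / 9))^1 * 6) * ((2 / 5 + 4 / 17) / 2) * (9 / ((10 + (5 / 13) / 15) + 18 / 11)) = 20812578696 / 125075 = 166400.79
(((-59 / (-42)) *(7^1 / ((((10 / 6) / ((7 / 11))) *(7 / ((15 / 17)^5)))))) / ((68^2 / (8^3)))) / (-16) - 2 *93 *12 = -10074644060121 / 4513725403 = -2232.00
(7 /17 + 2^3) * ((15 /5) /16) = 429 /272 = 1.58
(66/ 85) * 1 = 66/ 85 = 0.78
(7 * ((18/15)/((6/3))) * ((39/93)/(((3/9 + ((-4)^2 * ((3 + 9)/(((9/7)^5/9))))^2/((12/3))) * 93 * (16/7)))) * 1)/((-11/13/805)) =-6376850372529/48923644981435664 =-0.00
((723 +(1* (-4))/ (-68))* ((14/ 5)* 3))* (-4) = -2065056/ 85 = -24294.78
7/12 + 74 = 895/12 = 74.58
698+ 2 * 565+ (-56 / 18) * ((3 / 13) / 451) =32152664 / 17589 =1828.00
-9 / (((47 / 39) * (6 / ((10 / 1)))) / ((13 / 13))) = -585 / 47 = -12.45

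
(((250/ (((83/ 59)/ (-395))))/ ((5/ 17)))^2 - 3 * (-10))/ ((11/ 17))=6670908558075890/ 75779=88031097772.15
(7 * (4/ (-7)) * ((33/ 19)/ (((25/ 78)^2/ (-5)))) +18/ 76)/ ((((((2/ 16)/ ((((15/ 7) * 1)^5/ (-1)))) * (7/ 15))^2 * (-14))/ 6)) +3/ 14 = -320319618238921629543/ 3681782395466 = -87001235.77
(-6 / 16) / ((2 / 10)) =-15 / 8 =-1.88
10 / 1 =10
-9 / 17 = -0.53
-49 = -49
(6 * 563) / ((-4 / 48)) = -40536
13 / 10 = 1.30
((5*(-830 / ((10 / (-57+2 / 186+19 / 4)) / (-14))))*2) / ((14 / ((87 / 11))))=-233876155 / 682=-342926.91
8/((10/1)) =4/5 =0.80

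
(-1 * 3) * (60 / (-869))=180 / 869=0.21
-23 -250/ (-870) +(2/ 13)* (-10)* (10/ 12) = -9046/ 377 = -23.99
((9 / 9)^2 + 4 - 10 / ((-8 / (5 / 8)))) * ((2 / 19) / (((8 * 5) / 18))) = 333 / 1216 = 0.27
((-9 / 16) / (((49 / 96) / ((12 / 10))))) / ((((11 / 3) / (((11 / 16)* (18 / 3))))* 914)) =-729 / 447860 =-0.00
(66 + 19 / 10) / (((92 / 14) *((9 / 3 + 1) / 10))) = 4753 / 184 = 25.83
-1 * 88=-88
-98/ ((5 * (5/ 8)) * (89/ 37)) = -29008/ 2225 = -13.04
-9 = -9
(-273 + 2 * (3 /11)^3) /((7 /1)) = -363309 /9317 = -38.99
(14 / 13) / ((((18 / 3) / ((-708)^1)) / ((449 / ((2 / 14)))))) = -5192236 / 13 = -399402.77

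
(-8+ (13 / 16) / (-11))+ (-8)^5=-32776.07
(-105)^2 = 11025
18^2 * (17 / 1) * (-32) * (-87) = 15334272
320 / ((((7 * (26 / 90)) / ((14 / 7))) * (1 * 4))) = 7200 / 91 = 79.12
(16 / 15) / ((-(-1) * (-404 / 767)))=-3068 / 1515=-2.03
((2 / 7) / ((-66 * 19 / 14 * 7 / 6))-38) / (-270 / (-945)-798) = 27799 / 583528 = 0.05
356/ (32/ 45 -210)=-8010/ 4709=-1.70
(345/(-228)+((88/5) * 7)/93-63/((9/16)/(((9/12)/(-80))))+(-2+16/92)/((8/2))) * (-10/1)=-164617/40641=-4.05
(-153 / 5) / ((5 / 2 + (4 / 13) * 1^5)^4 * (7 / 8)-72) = 559338624 / 322152445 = 1.74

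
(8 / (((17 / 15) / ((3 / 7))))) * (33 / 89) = 11880 / 10591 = 1.12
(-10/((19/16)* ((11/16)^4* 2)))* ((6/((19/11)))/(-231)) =10485760/36997807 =0.28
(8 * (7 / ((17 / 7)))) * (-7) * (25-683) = 1805552 / 17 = 106208.94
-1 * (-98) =98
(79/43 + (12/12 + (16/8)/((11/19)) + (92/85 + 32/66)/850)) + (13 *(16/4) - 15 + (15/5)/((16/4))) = 9030941681/205045500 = 44.04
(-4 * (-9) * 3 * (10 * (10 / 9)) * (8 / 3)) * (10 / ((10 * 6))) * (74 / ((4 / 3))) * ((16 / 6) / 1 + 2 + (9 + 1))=1302400 / 3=434133.33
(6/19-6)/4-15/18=-257/114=-2.25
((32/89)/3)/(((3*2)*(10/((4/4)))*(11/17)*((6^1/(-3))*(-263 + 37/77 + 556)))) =-238/45252495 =-0.00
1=1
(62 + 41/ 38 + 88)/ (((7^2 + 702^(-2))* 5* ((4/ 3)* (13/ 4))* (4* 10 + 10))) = 0.00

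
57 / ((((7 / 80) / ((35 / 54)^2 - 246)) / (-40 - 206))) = 22314018760 / 567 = 39354530.44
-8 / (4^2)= -1 / 2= -0.50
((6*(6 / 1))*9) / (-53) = -6.11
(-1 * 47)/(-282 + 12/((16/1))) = 188/1125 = 0.17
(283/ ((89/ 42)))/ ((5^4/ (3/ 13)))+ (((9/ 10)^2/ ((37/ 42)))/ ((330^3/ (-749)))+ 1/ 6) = 1845757575163/ 8546816850000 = 0.22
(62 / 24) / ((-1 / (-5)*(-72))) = -155 / 864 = -0.18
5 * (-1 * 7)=-35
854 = 854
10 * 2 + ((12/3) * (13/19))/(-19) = 7168/361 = 19.86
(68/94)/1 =34/47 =0.72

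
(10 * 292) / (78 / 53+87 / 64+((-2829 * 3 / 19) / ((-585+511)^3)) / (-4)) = 9532294868480 / 9241094799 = 1031.51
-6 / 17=-0.35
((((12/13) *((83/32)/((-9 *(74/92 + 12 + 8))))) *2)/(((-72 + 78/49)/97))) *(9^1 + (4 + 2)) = 394499/746460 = 0.53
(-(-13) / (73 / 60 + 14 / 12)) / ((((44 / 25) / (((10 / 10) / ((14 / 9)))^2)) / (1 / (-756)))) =-1125 / 664048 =-0.00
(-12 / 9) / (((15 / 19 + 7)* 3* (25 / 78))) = -494 / 2775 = -0.18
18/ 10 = 9/ 5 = 1.80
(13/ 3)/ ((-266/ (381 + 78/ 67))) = -110955/ 17822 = -6.23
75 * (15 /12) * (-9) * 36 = -30375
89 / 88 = 1.01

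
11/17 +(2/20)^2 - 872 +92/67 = -99089561/113900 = -869.97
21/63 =0.33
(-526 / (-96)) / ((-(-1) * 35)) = 0.16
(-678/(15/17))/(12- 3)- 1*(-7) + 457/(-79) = -299198/3555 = -84.16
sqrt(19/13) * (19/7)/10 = 19 * sqrt(247)/910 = 0.33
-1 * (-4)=4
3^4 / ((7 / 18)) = 1458 / 7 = 208.29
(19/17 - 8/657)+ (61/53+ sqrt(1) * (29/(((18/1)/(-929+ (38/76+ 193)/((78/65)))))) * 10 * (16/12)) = -29284380935/1775871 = -16490.15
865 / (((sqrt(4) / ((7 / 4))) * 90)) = 1211 / 144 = 8.41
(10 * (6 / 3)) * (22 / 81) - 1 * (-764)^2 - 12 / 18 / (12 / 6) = -47278963 / 81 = -583690.90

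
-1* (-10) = 10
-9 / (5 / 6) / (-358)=27 / 895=0.03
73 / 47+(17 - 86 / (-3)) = 6658 / 141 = 47.22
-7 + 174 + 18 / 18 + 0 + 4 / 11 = 1852 / 11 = 168.36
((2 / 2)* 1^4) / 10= 1 / 10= 0.10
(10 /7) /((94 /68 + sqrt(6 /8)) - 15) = -0.11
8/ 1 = 8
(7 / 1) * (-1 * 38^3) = -384104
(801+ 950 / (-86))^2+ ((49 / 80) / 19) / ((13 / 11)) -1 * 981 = 623045.54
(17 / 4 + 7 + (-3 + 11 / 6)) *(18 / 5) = 363 / 10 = 36.30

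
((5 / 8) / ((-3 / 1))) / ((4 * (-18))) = 5 / 1728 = 0.00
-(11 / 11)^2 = -1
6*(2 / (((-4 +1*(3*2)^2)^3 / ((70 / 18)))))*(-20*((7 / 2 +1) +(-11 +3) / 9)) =-0.10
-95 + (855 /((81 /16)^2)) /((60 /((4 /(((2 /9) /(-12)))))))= -17423 /81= -215.10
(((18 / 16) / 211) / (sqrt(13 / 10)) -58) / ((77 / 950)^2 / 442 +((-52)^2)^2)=-797810000 / 100573799327101 +34520625 * sqrt(130) / 615411078082531019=-0.00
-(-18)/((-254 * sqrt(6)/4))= -6 * sqrt(6)/127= -0.12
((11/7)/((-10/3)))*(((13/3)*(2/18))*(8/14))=-286/2205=-0.13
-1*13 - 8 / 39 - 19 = -1256 / 39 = -32.21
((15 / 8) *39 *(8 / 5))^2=13689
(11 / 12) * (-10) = -55 / 6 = -9.17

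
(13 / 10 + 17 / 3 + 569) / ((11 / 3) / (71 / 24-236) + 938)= 96641447 / 157384380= 0.61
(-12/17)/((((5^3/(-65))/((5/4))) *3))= 13/85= 0.15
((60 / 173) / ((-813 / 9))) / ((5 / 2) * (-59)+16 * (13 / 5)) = 600 / 16549699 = 0.00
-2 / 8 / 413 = -1 / 1652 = -0.00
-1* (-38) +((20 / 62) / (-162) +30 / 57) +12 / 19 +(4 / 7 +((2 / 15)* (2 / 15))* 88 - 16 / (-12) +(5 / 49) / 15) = 2491559248 / 58443525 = 42.63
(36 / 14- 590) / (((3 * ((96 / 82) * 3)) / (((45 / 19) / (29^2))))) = -52685 / 335559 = -0.16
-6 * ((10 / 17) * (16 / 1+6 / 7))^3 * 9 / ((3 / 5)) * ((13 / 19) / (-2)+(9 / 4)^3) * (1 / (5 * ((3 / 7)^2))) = -689816716250 / 653429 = -1055687.33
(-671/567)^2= 450241/321489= 1.40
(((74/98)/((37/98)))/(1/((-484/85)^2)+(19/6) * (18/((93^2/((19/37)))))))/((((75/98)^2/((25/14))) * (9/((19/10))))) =37.61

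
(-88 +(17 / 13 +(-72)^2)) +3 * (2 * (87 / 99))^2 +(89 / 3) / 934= 7502534605 / 1469182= 5106.61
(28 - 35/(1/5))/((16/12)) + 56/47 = -109.06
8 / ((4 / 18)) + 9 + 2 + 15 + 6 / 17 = 62.35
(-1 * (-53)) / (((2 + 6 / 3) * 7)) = 53 / 28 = 1.89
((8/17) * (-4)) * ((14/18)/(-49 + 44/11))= 224/6885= 0.03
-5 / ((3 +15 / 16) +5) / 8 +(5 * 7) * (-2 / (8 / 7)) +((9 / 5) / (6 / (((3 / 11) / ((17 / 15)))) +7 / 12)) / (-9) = -61.33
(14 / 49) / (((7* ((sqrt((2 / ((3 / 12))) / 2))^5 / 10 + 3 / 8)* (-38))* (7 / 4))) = -160 / 931931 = -0.00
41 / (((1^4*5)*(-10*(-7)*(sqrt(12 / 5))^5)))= 41*sqrt(15) / 12096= 0.01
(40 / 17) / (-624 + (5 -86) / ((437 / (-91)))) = -17480 / 4510389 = -0.00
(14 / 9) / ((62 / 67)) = 469 / 279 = 1.68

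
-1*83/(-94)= 83/94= 0.88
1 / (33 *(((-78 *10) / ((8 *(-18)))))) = 4 / 715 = 0.01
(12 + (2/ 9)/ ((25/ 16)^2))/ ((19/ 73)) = 46.45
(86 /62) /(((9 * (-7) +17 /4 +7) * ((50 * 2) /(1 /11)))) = -0.00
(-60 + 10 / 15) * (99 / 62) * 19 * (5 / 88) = -25365 / 248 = -102.28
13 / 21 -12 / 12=-8 / 21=-0.38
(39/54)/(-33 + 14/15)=-5/222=-0.02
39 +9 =48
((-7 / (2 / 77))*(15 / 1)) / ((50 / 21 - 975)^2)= -713097 / 166872250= -0.00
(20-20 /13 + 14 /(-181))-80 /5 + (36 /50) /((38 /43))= 3575361 /1117675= 3.20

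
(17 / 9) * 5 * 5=425 / 9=47.22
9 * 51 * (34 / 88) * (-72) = -140454 / 11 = -12768.55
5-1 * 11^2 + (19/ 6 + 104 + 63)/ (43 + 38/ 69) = -673677/ 6010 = -112.09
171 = 171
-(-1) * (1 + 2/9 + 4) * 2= 94/9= 10.44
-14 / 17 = -0.82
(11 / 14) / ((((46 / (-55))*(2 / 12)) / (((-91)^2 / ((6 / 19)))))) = -13598585 / 92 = -147810.71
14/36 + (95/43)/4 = 1457/1548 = 0.94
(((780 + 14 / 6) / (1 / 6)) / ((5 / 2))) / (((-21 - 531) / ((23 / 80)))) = -2347 / 2400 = -0.98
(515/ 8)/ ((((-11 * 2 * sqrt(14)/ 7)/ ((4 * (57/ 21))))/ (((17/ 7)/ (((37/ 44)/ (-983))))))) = 163517135 * sqrt(14)/ 3626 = 168732.79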